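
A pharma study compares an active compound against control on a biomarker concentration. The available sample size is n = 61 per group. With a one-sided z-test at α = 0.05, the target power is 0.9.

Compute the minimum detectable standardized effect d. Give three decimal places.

d ≈ 0.530

Need Φ(δ − 1.645) = 0.9, so δ = 1.645 + 1.282 = 2.926.
δ = d·√(n/2) ⇒ d = δ/√(n/2) = 2.926/√(61/2) = 0.5299.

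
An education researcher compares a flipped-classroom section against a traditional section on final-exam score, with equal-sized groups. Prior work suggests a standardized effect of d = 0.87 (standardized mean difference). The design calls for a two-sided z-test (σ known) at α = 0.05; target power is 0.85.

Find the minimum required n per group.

For power 0.85 need Φ(δ − z_{0.025}) = 0.85, so δ = z_{0.025} + z_{0.15} = 1.960 + 1.036 = 2.996.
(The Φ(−δ − z_{α/2}) term is vanishingly small for δ > 0 and is dropped in the standard sample-size formula.)
δ = d·√(n/2) ⇒ n = 2(δ/d)² = 2 × (2.996 / 0.87)² = 23.72.
Round up to the next whole unit.

n = 24 per group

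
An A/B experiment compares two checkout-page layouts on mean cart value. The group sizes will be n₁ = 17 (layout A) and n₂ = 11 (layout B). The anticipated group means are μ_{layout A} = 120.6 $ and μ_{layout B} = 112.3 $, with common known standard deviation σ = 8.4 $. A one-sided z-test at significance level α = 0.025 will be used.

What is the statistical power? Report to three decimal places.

Standardized effect: d = |μ_{layout A} − μ_{layout B}| / σ = |120.6 − 112.3| / 8.4 = 0.9881
Noncentrality parameter: δ = d / √(1/n₁ + 1/n₂) = 0.9881 / √(1/17 + 1/11) = 2.5535
Critical value for a one-sided test at α = 0.025: z_α = 1.960.
Power = Φ(δ − 1.960) = Φ(0.594) = 0.7236.

Power ≈ 0.724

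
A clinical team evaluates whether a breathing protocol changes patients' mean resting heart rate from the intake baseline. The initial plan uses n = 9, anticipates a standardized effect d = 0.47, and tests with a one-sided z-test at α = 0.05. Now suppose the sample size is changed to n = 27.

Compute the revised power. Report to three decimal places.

Power ≈ 0.787

With n = 27: δ = d·√n = 0.47 × √27 = 2.4422. Critical value z_{0.05} = 1.645.
Revised power = P(Z > 1.645 − δ) = Φ(0.797) = 0.7874.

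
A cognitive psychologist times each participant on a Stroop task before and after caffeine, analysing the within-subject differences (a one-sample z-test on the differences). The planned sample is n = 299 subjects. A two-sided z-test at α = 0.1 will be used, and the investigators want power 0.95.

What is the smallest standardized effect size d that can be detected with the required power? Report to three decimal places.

Required noncentrality: δ = z_{0.05} + z_{0.05} = 1.645 + 1.645 = 3.290.
(The second rejection-region term Φ(−δ − z_{α/2}) is negligible and dropped.)
δ = d·√n ⇒ d = δ/√n = 3.290/√299 = 0.1902.

d ≈ 0.190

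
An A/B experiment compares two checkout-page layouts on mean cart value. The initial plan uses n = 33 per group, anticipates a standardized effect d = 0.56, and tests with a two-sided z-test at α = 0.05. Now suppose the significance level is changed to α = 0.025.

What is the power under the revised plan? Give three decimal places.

Power ≈ 0.513

δ = d·√(n/2) = 0.56 × √(33/2) = 2.2747 (unchanged). New critical value: z_{0.0125} = 2.241.
Revised power = Φ(δ − 2.241) + Φ(−δ − 2.241) = Φ(0.033) + Φ(-4.516) = 0.5133 + 0.0000 = 0.5133.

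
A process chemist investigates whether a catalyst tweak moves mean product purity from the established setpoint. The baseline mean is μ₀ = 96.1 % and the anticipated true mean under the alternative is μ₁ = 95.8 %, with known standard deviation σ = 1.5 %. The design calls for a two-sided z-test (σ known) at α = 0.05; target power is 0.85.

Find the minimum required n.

Standardized effect: d = |μ₁ − μ₀| / σ = |95.8 − 96.1| / 1.5 = 0.2000
For power 0.85 need Φ(δ − z_{0.025}) = 0.85, so δ = z_{0.025} + z_{0.15} = 1.960 + 1.036 = 2.996.
(The Φ(−δ − z_{α/2}) term is vanishingly small for δ > 0 and is dropped in the standard sample-size formula.)
δ = d·√n ⇒ n = (δ/d)² = (2.996 / 0.2000)² = 224.46.
Rounding up, n = 225.

n = 225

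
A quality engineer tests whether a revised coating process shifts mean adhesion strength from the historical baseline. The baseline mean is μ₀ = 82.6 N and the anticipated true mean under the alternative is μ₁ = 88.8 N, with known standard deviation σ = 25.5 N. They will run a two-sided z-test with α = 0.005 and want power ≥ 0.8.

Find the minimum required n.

n = 226

Standardized effect: d = |μ₁ − μ₀| / σ = |88.8 − 82.6| / 25.5 = 0.2431
For power 0.8 need Φ(δ − z_{0.0025}) = 0.8, so δ = z_{0.0025} + z_{0.20} = 2.807 + 0.842 = 3.649.
(Ignoring the negligible lower-tail rejection probability gives the usual closed-form inversion.)
δ = d·√n ⇒ n = (δ/d)² = (3.649 / 0.2431)² = 225.20.
Round up to the next whole unit.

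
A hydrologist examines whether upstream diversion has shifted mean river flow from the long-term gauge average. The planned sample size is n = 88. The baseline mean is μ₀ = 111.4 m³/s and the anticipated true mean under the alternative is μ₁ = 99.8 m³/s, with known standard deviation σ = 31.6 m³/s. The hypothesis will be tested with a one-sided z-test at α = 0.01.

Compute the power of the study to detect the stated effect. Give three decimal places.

Power ≈ 0.868

Standardized effect: d = |μ₁ − μ₀| / σ = |99.8 − 111.4| / 31.6 = 0.3671
Noncentrality parameter: δ = d·√n = 0.3671 × √88 = 3.4436
One-sided α = 0.01 → critical value z_{0.01} = 2.326.
Power = P(Z > 2.326 − δ) = Φ(1.117) = 0.8681.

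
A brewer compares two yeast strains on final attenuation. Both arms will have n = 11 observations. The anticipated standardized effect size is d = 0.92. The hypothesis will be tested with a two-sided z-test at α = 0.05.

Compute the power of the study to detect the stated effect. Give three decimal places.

Noncentrality parameter: λ = d·√(n/2) = 0.92 × √(11/2) = 2.1576
Two-sided α = 0.05 → critical value z_{0.025} = 1.960.
Power = Φ(λ − 1.960) + Φ(−λ − 1.960) = Φ(0.198) + Φ(-4.118) = 0.5783 + 0.0000 = 0.5784.

Power ≈ 0.578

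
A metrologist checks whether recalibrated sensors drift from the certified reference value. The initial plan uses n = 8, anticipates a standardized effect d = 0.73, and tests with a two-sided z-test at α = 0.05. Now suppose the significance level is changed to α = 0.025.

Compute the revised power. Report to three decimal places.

δ = d·√n = 0.73 × √8 = 2.0648 (unchanged). New critical value: z_{0.0125} = 2.241.
Revised power = Φ(δ − 2.241) + Φ(−δ − 2.241) = Φ(-0.177) + Φ(-4.306) = 0.4299 + 0.0000 = 0.4299.

Power ≈ 0.430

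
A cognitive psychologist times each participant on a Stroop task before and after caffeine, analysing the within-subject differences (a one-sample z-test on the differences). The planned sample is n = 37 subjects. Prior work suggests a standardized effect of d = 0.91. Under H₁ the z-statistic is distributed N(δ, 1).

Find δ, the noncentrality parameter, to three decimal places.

δ ≈ 5.535

The noncentrality parameter scales effect size by the design's sample-size factor: δ = d·√n = 0.91 × √37 = 5.5353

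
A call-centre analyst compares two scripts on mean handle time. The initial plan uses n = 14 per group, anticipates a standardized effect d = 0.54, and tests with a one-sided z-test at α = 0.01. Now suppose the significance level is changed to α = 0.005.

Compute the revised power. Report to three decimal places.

δ = d·√(n/2) = 0.54 × √(14/2) = 1.4287 (unchanged). New critical value: z_{0.005} = 2.576.
Revised power = Φ(δ − 2.576) = Φ(-1.147) = 0.1257.

Power ≈ 0.126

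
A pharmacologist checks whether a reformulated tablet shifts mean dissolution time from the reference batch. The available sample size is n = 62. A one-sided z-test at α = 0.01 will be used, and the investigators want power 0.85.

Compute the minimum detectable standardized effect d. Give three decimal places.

d ≈ 0.427

Need Φ(δ − 2.326) = 0.85, so δ = 2.326 + 1.036 = 3.363.
δ = d·√n ⇒ d = δ/√n = 3.363/√62 = 0.4271.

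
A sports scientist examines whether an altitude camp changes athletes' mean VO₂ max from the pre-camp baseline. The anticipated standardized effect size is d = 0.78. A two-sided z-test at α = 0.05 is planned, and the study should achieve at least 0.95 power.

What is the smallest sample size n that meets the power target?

n = 22

Set Φ(δ − 1.960) = 0.95; then δ − 1.960 = Φ⁻¹(0.95) = 1.645, giving δ = 3.605.
(Ignoring the negligible lower-tail rejection probability gives the usual closed-form inversion.)
δ = d·√n ⇒ n = (δ/d)² = (3.605 / 0.78)² = 21.36.
Rounding up, n = 22.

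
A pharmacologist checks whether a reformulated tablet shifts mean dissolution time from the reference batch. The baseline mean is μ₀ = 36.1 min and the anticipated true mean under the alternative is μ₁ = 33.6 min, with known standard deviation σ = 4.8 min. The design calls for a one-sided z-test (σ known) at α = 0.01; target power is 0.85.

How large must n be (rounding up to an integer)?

Standardized effect: d = |μ₁ − μ₀| / σ = |33.6 − 36.1| / 4.8 = 0.5208
For power 0.85 need Φ(δ − z_{0.01}) = 0.85, so δ = z_{0.01} + z_{0.15} = 2.326 + 1.036 = 3.363.
δ = d·√n ⇒ n = (δ/d)² = (3.363 / 0.5208)² = 41.69.
Rounding up, n = 42.

n = 42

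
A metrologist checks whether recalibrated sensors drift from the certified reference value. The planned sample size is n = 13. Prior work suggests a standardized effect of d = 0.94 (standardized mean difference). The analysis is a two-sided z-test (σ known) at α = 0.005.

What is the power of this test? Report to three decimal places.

Power ≈ 0.720

Noncentrality parameter: δ = d·√n = 0.94 × √13 = 3.3892
Critical value for a two-sided test at α = 0.005: z_{α/2} = 2.807.
Power = Φ(δ − 2.807) + Φ(−δ − 2.807) = Φ(0.582) + Φ(-6.196) = 0.7198 + 0.0000 = 0.7198.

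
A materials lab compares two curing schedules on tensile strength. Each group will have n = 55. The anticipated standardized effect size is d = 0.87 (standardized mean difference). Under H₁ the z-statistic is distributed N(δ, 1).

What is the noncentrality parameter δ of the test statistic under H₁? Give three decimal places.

δ = d·√(n/2) = 0.87 × √(55/2) = 4.5623

δ ≈ 4.562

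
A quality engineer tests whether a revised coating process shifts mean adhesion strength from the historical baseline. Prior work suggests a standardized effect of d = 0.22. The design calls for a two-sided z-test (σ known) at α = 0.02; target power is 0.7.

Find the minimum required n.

n = 168

Set Φ(δ − 2.326) = 0.7; then δ − 2.326 = Φ⁻¹(0.7) = 0.524, giving δ = 2.851.
(The Φ(−δ − z_{α/2}) term is vanishingly small for δ > 0 and is dropped in the standard sample-size formula.)
δ = d·√n ⇒ n = (δ/d)² = (2.851 / 0.22)² = 167.91.
Round up to the next whole unit.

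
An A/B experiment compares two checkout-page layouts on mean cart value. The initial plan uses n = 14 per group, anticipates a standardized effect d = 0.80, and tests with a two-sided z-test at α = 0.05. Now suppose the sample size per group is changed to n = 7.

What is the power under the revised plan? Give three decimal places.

With n = 7 per group: δ = d·√(n/2) = 0.80 × √(7/2) = 1.4967. Critical value z_{0.025} = 1.960.
Revised power = Φ(δ − 1.960) + Φ(−δ − 1.960) = Φ(-0.463) + Φ(-3.457) = 0.3216 + 0.0003 = 0.3218.

Power ≈ 0.322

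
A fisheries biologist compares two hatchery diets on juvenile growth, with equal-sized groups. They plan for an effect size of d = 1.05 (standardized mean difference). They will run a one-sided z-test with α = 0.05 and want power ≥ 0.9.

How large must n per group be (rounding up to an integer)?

n = 16 per group

Set Φ(δ − 1.645) = 0.9; then δ − 1.645 = Φ⁻¹(0.9) = 1.282, giving δ = 2.926.
δ = d·√(n/2) ⇒ n = 2(δ/d)² = 2 × (2.926 / 1.05)² = 15.54.
Round up to the next whole unit.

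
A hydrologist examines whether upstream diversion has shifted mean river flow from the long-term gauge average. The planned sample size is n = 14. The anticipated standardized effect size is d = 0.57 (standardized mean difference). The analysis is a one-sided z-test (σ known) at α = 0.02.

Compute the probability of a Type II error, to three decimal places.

β ≈ 0.469

Noncentrality parameter: λ = d·√n = 0.57 × √14 = 2.1327
One-sided α = 0.02 → critical value z_{0.02} = 2.054.
Power = P(Z > 2.054 − λ) = Φ(0.079) = 0.5315.
Type II error: β = 1 − power = 1 − 0.5315 = 0.4685.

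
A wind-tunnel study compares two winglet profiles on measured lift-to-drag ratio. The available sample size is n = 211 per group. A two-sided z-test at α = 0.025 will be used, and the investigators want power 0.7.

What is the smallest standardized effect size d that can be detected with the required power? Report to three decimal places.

Required noncentrality: δ = z_{0.0125} + z_{0.30} = 2.241 + 0.524 = 2.766.
(The second rejection-region term Φ(−δ − z_{α/2}) is negligible and dropped.)
δ = d·√(n/2) ⇒ d = δ/√(n/2) = 2.766/√(211/2) = 0.2693.

d ≈ 0.269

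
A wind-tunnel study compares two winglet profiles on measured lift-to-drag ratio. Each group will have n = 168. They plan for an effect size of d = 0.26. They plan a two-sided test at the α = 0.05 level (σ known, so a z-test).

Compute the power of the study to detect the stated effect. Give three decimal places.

Noncentrality parameter: δ = d·√(n/2) = 0.26 × √(168/2) = 2.3829
Two-sided α = 0.05 → critical value z_{0.025} = 1.960.
Power = Φ(δ − 1.960) + Φ(−δ − 1.960) = Φ(0.423) + Φ(-4.343) = 0.6638 + 0.0000 = 0.6639.

Power ≈ 0.664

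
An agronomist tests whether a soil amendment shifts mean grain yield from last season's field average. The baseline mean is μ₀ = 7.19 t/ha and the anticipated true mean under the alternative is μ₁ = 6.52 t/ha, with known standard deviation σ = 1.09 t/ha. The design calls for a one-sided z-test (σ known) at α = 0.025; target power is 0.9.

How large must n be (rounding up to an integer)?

n = 28

Standardized effect: d = |μ₁ − μ₀| / σ = |6.52 − 7.19| / 1.09 = 0.6147
Set Φ(δ − 1.960) = 0.9; then δ − 1.960 = Φ⁻¹(0.9) = 1.282, giving δ = 3.242.
δ = d·√n ⇒ n = (δ/d)² = (3.242 / 0.6147)² = 27.81.
Rounding up, n = 28.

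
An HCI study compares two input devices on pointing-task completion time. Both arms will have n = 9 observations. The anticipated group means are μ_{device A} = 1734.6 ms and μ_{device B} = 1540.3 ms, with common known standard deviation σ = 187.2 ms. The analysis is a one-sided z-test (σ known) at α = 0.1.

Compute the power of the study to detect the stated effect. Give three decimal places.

Power ≈ 0.821

Standardized effect: d = |μ_{device A} − μ_{device B}| / σ = |1734.6 − 1540.3| / 187.2 = 1.0379
Noncentrality parameter: δ = d·√(n/2) = 1.0379 × √(9/2) = 2.2018
One-sided α = 0.1 → critical value z_{0.1} = 1.282.
Power = P(Z > 1.282 − δ) = Φ(0.920) = 0.8213.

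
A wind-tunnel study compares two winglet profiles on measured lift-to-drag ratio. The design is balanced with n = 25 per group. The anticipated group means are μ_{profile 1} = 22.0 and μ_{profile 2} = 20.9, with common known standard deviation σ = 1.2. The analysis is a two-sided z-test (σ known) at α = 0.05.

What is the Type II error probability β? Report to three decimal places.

Standardized effect: d = |μ_{profile 1} − μ_{profile 2}| / σ = |22.0 − 20.9| / 1.2 = 0.9167
Noncentrality parameter: δ = d·√(n/2) = 0.9167 × √(25/2) = 3.2409
Critical value for a two-sided test at α = 0.05: z_{α/2} = 1.960.
Power = Φ(δ − 1.960) + Φ(−δ − 1.960) = Φ(1.281) + Φ(-5.201) = 0.8999 + 0.0000 = 0.8999.
Type II error: β = 1 − power = 1 − 0.8999 = 0.1001.

β ≈ 0.100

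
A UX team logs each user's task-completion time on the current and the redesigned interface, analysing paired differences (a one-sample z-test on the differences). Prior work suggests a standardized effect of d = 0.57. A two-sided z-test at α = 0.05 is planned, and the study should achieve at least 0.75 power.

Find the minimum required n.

n = 22

Set Φ(δ − 1.960) = 0.75; then δ − 1.960 = Φ⁻¹(0.75) = 0.674, giving δ = 2.634.
(Ignoring the negligible lower-tail rejection probability gives the usual closed-form inversion.)
δ = d·√n ⇒ n = (δ/d)² = (2.634 / 0.57)² = 21.36.
Rounding up, n = 22.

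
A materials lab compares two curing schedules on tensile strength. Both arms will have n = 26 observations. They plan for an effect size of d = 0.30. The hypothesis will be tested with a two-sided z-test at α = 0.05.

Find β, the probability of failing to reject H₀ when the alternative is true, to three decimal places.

Noncentrality parameter: δ = d·√(n/2) = 0.30 × √(26/2) = 1.0817
Critical value for a two-sided test at α = 0.05: z_{α/2} = 1.960.
Power = Φ(δ − 1.960) + Φ(−δ − 1.960) = Φ(-0.878) + Φ(-3.042) = 0.1899 + 0.0012 = 0.1911.
Type II error: β = 1 − power = 1 − 0.1911 = 0.8089.

β ≈ 0.809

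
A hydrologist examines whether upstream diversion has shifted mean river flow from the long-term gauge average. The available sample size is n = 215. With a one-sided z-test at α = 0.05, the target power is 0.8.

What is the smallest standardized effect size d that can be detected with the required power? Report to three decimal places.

Required noncentrality: δ = z_{0.05} + z_{0.20} = 1.645 + 0.842 = 2.486.
δ = d·√n ⇒ d = δ/√n = 2.486/√215 = 0.1696.

d ≈ 0.170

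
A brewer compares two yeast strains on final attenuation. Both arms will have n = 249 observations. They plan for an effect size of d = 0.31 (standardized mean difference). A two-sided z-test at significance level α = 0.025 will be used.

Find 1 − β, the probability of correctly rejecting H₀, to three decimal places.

Noncentrality parameter: δ = d·√(n/2) = 0.31 × √(249/2) = 3.4590
Critical value for a two-sided test at α = 0.025: z_{α/2} = 2.241.
Power = Φ(δ − 2.241) + Φ(−δ − 2.241) = Φ(1.218) + Φ(-5.700) = 0.8883 + 0.0000 = 0.8883.

Power ≈ 0.888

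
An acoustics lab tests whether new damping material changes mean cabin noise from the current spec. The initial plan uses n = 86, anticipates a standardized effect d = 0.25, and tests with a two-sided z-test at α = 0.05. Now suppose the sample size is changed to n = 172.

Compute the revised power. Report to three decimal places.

With n = 172: δ = d·√n = 0.25 × √172 = 3.2787. Critical value z_{0.025} = 1.960.
Revised power = Φ(δ − 1.960) + Φ(−δ − 1.960) = Φ(1.319) + Φ(-5.239) = 0.9064 + 0.0000 = 0.9064.

Power ≈ 0.906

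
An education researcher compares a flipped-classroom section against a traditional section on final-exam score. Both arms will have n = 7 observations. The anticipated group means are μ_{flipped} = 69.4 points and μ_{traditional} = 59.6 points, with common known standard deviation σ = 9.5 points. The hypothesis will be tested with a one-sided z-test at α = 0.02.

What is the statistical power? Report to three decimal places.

Power ≈ 0.451

Standardized effect: d = |μ_{flipped} − μ_{traditional}| / σ = |69.4 − 59.6| / 9.5 = 1.0316
Noncentrality parameter: δ = d·√(n/2) = 1.0316 × √(7/2) = 1.9299
Critical value for a one-sided test at α = 0.02: z_α = 2.054.
Power = P(Z > 2.054 − δ) = Φ(-0.124) = 0.4507.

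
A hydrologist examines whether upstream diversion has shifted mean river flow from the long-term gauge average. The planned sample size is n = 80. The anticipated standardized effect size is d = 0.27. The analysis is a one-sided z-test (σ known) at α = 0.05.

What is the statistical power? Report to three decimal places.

Noncentrality parameter: δ = d·√n = 0.27 × √80 = 2.4150
Critical value for a one-sided test at α = 0.05: z_α = 1.645.
Power = Φ(δ − 1.645) = Φ(0.770) = 0.7794.

Power ≈ 0.779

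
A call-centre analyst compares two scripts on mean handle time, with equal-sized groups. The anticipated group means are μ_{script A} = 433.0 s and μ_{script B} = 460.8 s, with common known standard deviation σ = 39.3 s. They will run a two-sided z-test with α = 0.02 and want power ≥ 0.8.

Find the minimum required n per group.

Standardized effect: d = |μ_{script A} − μ_{script B}| / σ = |433.0 − 460.8| / 39.3 = 0.7074
For power 0.8 need Φ(δ − z_{0.01}) = 0.8, so δ = z_{0.01} + z_{0.20} = 2.326 + 0.842 = 3.168.
(Ignoring the negligible lower-tail rejection probability gives the usual closed-form inversion.)
δ = d·√(n/2) ⇒ n = 2(δ/d)² = 2 × (3.168 / 0.7074)² = 40.11.
Round up to the next whole unit.

n = 41 per group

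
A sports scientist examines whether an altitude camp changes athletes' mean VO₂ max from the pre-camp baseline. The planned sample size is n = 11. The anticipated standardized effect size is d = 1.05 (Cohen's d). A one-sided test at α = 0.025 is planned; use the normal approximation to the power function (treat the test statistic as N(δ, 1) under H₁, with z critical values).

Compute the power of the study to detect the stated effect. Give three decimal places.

Noncentrality parameter: δ = d·√n = 1.05 × √11 = 3.4825
Critical value for a one-sided test at α = 0.025: z_α = 1.960.
Power = Φ(δ − 1.960) = Φ(1.522) = 0.9361.

Power ≈ 0.936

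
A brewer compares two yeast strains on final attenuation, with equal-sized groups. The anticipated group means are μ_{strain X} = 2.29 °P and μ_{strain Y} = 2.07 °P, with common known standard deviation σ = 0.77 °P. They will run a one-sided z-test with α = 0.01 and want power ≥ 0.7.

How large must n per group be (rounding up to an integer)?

Standardized effect: d = |μ_{strain X} − μ_{strain Y}| / σ = |2.29 − 2.07| / 0.77 = 0.2857
For power 0.7 need Φ(δ − z_{0.01}) = 0.7, so δ = z_{0.01} + z_{0.30} = 2.326 + 0.524 = 2.851.
δ = d·√(n/2) ⇒ n = 2(δ/d)² = 2 × (2.851 / 0.2857)² = 199.11.
Rounding up, n = 200 per group.

n = 200 per group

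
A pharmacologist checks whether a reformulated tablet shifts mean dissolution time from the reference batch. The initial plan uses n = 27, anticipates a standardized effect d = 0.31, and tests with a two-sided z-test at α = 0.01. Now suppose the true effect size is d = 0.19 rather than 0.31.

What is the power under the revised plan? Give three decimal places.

With d = 0.19: δ = d·√n = 0.19 × √27 = 0.9873. Critical value z_{0.005} = 2.576.
Revised power = Φ(δ − 2.576) + Φ(−δ − 2.576) = Φ(-1.589) + Φ(-3.563) = 0.0561 + 0.0002 = 0.0563.

Power ≈ 0.056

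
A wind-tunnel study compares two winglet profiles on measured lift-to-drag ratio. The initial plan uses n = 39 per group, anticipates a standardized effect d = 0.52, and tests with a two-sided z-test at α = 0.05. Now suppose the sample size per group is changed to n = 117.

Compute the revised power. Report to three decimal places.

With n = 117 per group: δ = d·√(n/2) = 0.52 × √(117/2) = 3.9772. Critical value z_{0.025} = 1.960.
Revised power = Φ(δ − 1.960) + Φ(−δ − 1.960) = Φ(2.017) + Φ(-5.937) = 0.9782 + 0.0000 = 0.9782.

Power ≈ 0.978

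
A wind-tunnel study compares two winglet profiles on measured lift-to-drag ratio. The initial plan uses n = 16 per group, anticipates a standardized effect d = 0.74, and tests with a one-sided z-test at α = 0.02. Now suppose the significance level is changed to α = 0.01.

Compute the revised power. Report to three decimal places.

δ = d·√(n/2) = 0.74 × √(16/2) = 2.0930 (unchanged). New critical value: z_{0.01} = 2.326.
Revised power = Φ(δ − 2.326) = Φ(-0.233) = 0.4078.

Power ≈ 0.408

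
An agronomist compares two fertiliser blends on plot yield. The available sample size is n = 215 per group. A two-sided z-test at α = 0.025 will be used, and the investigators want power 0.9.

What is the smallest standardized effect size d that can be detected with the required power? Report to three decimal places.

Need Φ(δ − 2.241) = 0.9, so δ = 2.241 + 1.282 = 3.523.
(Lower-tail contribution to power is negligible for δ > 0.)
δ = d·√(n/2) ⇒ d = δ/√(n/2) = 3.523/√(215/2) = 0.3398.

d ≈ 0.340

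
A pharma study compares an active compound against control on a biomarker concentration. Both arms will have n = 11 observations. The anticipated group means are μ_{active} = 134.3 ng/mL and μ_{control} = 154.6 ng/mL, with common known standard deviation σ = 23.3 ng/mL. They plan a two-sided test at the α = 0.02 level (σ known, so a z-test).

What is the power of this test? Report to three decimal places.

Standardized effect: d = |μ_{active} − μ_{control}| / σ = |134.3 − 154.6| / 23.3 = 0.8712
Noncentrality parameter: δ = d·√(n/2) = 0.8712 × √(11/2) = 2.0432
Two-sided α = 0.02 → critical value z_{0.01} = 2.326.
Power = Φ(δ − 2.326) + Φ(−δ − 2.326) = Φ(-0.283) + Φ(-4.370) = 0.3886 + 0.0000 = 0.3886.

Power ≈ 0.389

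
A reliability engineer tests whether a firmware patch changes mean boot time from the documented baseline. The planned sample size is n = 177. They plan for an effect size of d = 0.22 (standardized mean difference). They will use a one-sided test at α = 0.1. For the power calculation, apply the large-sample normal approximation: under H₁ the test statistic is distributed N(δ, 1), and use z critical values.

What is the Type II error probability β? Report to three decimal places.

β ≈ 0.050

Noncentrality parameter: δ = d·√n = 0.22 × √177 = 2.9269
One-sided α = 0.1 → critical value z_{0.1} = 1.282.
Power = Φ(δ − 1.282) = Φ(1.645) = 0.9501.
Type II error: β = 1 − power = 1 − 0.9501 = 0.0499.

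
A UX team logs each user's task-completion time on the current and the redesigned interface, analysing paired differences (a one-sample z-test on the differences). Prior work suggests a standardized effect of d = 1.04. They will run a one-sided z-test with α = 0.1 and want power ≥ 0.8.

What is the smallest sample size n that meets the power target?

n = 5

Set Φ(δ − 1.282) = 0.8; then δ − 1.282 = Φ⁻¹(0.8) = 0.842, giving δ = 2.123.
δ = d·√n ⇒ n = (δ/d)² = (2.123 / 1.04)² = 4.17.
Round up to the next whole unit.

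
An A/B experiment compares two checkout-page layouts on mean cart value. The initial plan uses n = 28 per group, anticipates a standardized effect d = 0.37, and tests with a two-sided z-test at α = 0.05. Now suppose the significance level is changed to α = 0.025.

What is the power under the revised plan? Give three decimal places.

Power ≈ 0.196

δ = d·√(n/2) = 0.37 × √(28/2) = 1.3844 (unchanged). New critical value: z_{0.0125} = 2.241.
Revised power = Φ(δ − 2.241) + Φ(−δ − 2.241) = Φ(-0.857) + Φ(-3.626) = 0.1957 + 0.0001 = 0.1959.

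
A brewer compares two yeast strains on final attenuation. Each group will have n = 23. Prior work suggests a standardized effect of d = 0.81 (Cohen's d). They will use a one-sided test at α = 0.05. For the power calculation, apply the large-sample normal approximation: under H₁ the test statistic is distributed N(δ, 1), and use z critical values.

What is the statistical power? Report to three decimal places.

Noncentrality parameter: δ = d·√(n/2) = 0.81 × √(23/2) = 2.7468
Critical value for a one-sided test at α = 0.05: z_α = 1.645.
Power = Φ(δ − 1.645) = Φ(1.102) = 0.8648.

Power ≈ 0.865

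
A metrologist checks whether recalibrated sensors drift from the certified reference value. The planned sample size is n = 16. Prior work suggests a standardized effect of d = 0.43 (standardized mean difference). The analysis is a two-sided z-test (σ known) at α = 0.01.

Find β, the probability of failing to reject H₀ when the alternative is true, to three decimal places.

Noncentrality parameter: δ = d·√n = 0.43 × √16 = 1.7200
Critical value for a two-sided test at α = 0.01: z_{α/2} = 2.576.
Power = Φ(δ − 2.576) + Φ(−δ − 2.576) = Φ(-0.856) + Φ(-4.296) = 0.1960 + 0.0000 = 0.1961.
Type II error: β = 1 − power = 1 − 0.1961 = 0.8039.

β ≈ 0.804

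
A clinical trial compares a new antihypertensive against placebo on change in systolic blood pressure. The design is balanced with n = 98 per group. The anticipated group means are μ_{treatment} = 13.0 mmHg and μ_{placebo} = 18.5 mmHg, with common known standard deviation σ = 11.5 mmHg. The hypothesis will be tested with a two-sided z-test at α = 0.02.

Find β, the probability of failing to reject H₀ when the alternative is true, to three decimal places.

β ≈ 0.154

Standardized effect: d = |μ_{treatment} − μ_{placebo}| / σ = |13.0 − 18.5| / 11.5 = 0.4783
Noncentrality parameter: δ = d·√(n/2) = 0.4783 × √(98/2) = 3.3478
Two-sided α = 0.02 → critical value z_{0.01} = 2.326.
Power = Φ(δ − 2.326) + Φ(−δ − 2.326) = Φ(1.021) + Φ(-5.674) = 0.8465 + 0.0000 = 0.8465.
Type II error: β = 1 − power = 1 − 0.8465 = 0.1535.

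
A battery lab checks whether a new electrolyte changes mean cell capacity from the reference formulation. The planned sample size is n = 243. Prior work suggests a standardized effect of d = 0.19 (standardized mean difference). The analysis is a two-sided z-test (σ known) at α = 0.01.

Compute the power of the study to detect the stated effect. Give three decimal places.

Noncentrality parameter: δ = d·√n = 0.19 × √243 = 2.9618
Two-sided α = 0.01 → critical value z_{0.005} = 2.576.
Power = Φ(δ − 2.576) + Φ(−δ − 2.576) = Φ(0.386) + Φ(-5.538) = 0.6502 + 0.0000 = 0.6502.

Power ≈ 0.650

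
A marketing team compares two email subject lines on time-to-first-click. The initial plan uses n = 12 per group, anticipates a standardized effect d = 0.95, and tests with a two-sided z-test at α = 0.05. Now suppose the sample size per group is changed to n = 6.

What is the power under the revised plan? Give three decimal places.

With n = 6 per group: δ = d·√(n/2) = 0.95 × √(6/2) = 1.6454. Critical value z_{0.025} = 1.960.
Revised power = Φ(δ − 1.960) + Φ(−δ − 1.960) = Φ(-0.315) + Φ(-3.605) = 0.3766 + 0.0002 = 0.3767.

Power ≈ 0.377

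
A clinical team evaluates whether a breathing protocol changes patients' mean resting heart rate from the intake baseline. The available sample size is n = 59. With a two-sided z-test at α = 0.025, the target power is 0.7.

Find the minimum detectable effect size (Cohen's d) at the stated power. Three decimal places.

d ≈ 0.360

Need Φ(δ − 2.241) = 0.7, so δ = 2.241 + 0.524 = 2.766.
(The second rejection-region term Φ(−δ − z_{α/2}) is negligible and dropped.)
δ = d·√n ⇒ d = δ/√n = 2.766/√59 = 0.3601.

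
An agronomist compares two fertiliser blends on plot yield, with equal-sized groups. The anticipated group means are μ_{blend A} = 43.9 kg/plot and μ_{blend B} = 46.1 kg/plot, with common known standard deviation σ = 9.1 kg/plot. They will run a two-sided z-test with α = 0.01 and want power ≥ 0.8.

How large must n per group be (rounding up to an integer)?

Standardized effect: d = |μ_{blend A} − μ_{blend B}| / σ = |43.9 − 46.1| / 9.1 = 0.2418
For power 0.8 need Φ(δ − z_{0.005}) = 0.8, so δ = z_{0.005} + z_{0.20} = 2.576 + 0.842 = 3.417.
(For δ > 0 the lower-tail rejection region contributes negligibly to power, so the one-term inversion is standard.)
δ = d·√(n/2) ⇒ n = 2(δ/d)² = 2 × (3.417 / 0.2418)² = 399.64.
Round up to the next whole unit.

n = 400 per group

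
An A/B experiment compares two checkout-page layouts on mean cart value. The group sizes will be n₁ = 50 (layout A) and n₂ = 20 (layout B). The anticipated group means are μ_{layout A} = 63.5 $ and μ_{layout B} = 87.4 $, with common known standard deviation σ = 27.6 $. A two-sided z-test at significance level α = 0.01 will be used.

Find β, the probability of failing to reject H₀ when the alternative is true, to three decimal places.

β ≈ 0.243

Standardized effect: d = |μ_{layout A} − μ_{layout B}| / σ = |63.5 − 87.4| / 27.6 = 0.8659
Noncentrality parameter: δ = d / √(1/n₁ + 1/n₂) = 0.8659 / √(1/50 + 1/20) = 3.2730
Critical value for a two-sided test at α = 0.01: z_{α/2} = 2.576.
Power = Φ(δ − 2.576) + Φ(−δ − 2.576) = Φ(0.697) + Φ(-5.849) = 0.7571 + 0.0000 = 0.7571.
Type II error: β = 1 − power = 1 − 0.7571 = 0.2429.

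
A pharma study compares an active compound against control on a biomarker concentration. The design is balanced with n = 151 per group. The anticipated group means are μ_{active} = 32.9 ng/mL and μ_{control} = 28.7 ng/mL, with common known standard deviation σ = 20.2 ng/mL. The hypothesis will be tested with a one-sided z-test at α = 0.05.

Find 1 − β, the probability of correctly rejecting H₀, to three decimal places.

Standardized effect: d = |μ_{active} − μ_{control}| / σ = |32.9 − 28.7| / 20.2 = 0.2079
Noncentrality parameter: δ = d·√(n/2) = 0.2079 × √(151/2) = 1.8066
One-sided α = 0.05 → critical value z_{0.05} = 1.645.
Power = P(Z > 1.645 − δ) = Φ(0.162) = 0.5643.

Power ≈ 0.564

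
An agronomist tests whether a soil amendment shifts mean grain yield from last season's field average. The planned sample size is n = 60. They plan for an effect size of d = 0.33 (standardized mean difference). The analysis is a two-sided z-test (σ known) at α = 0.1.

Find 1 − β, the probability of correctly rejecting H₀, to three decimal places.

Power ≈ 0.819

Noncentrality parameter: δ = d·√n = 0.33 × √60 = 2.5562
Two-sided α = 0.1 → critical value z_{0.05} = 1.645.
Power = Φ(δ − 1.645) + Φ(−δ − 1.645) = Φ(0.911) + Φ(-4.201) = 0.8189 + 0.0000 = 0.8189.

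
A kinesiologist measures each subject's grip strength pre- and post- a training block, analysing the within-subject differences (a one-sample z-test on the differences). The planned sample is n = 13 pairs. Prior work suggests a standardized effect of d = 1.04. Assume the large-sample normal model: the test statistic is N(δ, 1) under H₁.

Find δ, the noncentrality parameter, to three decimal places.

δ ≈ 3.750

The noncentrality parameter scales effect size by the design's sample-size factor: δ = d·√n = 1.04 × √13 = 3.7498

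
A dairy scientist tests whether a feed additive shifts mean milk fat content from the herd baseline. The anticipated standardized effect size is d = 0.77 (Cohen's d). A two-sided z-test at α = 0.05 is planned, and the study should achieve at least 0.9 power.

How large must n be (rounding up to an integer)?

For power 0.9 need Φ(δ − z_{0.025}) = 0.9, so δ = z_{0.025} + z_{0.10} = 1.960 + 1.282 = 3.242.
(The Φ(−δ − z_{α/2}) term is vanishingly small for δ > 0 and is dropped in the standard sample-size formula.)
δ = d·√n ⇒ n = (δ/d)² = (3.242 / 0.77)² = 17.72.
Rounding up, n = 18.

n = 18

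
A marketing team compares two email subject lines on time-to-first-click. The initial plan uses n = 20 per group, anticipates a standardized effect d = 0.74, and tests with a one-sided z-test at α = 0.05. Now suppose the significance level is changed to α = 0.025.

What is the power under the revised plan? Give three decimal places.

Power ≈ 0.648

δ = d·√(n/2) = 0.74 × √(20/2) = 2.3401 (unchanged). New critical value: z_{0.025} = 1.960.
Revised power = Φ(δ − 1.960) = Φ(0.380) = 0.6481.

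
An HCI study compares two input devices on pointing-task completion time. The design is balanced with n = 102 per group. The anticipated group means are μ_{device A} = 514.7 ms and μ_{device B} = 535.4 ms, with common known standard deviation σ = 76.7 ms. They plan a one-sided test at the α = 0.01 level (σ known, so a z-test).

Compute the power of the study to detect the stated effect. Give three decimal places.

Standardized effect: d = |μ_{device A} − μ_{device B}| / σ = |514.7 − 535.4| / 76.7 = 0.2699
Noncentrality parameter: δ = d·√(n/2) = 0.2699 × √(102/2) = 1.9273
Critical value for a one-sided test at α = 0.01: z_α = 2.326.
Power = Φ(δ − 2.326) = Φ(-0.399) = 0.3449.

Power ≈ 0.345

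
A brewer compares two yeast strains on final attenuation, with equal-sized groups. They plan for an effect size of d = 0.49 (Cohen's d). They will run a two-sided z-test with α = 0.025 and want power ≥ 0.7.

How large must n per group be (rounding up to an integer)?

For power 0.7 need Φ(δ − z_{0.0125}) = 0.7, so δ = z_{0.0125} + z_{0.30} = 2.241 + 0.524 = 2.766.
(For δ > 0 the lower-tail rejection region contributes negligibly to power, so the one-term inversion is standard.)
δ = d·√(n/2) ⇒ n = 2(δ/d)² = 2 × (2.766 / 0.49)² = 63.72.
Rounding up, n = 64 per group.

n = 64 per group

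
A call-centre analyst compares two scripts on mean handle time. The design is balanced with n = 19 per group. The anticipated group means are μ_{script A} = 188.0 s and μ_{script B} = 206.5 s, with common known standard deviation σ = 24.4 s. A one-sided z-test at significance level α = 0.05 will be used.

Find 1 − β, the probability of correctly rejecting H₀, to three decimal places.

Power ≈ 0.756

Standardized effect: d = |μ_{script A} − μ_{script B}| / σ = |188.0 − 206.5| / 24.4 = 0.7582
Noncentrality parameter: δ = d·√(n/2) = 0.7582 × √(19/2) = 2.3369
Critical value for a one-sided test at α = 0.05: z_α = 1.645.
Power = Φ(δ − 1.645) = Φ(0.692) = 0.7556.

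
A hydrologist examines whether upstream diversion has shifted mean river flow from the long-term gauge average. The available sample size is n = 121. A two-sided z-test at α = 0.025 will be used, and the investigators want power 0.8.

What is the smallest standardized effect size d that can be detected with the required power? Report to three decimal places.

d ≈ 0.280

Required noncentrality: δ = z_{0.0125} + z_{0.20} = 2.241 + 0.842 = 3.083.
(The second rejection-region term Φ(−δ − z_{α/2}) is negligible and dropped.)
δ = d·√n ⇒ d = δ/√n = 3.083/√121 = 0.2803.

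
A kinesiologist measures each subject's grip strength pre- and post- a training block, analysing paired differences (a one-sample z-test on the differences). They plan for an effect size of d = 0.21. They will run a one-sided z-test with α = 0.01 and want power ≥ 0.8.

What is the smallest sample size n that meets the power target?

For power 0.8 need Φ(δ − z_{0.01}) = 0.8, so δ = z_{0.01} + z_{0.20} = 2.326 + 0.842 = 3.168.
δ = d·√n ⇒ n = (δ/d)² = (3.168 / 0.21)² = 227.57.
Rounding up, n = 228.

n = 228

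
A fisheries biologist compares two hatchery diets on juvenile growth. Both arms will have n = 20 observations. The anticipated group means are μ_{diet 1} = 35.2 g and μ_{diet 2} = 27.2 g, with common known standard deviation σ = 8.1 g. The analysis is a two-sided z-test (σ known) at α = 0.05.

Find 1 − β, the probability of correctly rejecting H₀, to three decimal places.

Power ≈ 0.878

Standardized effect: d = |μ_{diet 1} − μ_{diet 2}| / σ = |35.2 − 27.2| / 8.1 = 0.9877
Noncentrality parameter: δ = d·√(n/2) = 0.9877 × √(20/2) = 3.1232
Two-sided α = 0.05 → critical value z_{0.025} = 1.960.
Power = Φ(δ − 1.960) + Φ(−δ − 1.960) = Φ(1.163) + Φ(-5.083) = 0.8776 + 0.0000 = 0.8776.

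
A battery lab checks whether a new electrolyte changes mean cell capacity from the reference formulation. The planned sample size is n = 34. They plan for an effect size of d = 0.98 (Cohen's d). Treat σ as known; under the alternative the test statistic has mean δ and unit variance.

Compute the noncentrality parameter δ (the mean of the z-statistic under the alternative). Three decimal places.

The noncentrality parameter scales effect size by the design's sample-size factor: δ = d·√n = 0.98 × √34 = 5.7143

δ ≈ 5.714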